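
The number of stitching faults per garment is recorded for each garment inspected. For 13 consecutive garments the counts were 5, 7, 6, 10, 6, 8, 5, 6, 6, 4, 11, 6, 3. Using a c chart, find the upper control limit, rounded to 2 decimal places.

13.96

c̄ = (5 + 7 + 6 + 10 + 6 + 8 + 5 + 6 + 6 + 4 + 11 + 6 + 3) / 13 = 83 / 13 = 6.3846
UCL = c̄ + 3√c̄ = 6.3846 + 3 × √6.3846 = 6.3846 + 3 × 2.5268 = 13.9650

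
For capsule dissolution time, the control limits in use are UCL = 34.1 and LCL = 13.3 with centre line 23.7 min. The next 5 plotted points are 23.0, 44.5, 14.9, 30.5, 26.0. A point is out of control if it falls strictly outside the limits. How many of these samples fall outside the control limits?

Compare each point to [13.3, 34.1]: sample 2 = 44.5 > UCL.

1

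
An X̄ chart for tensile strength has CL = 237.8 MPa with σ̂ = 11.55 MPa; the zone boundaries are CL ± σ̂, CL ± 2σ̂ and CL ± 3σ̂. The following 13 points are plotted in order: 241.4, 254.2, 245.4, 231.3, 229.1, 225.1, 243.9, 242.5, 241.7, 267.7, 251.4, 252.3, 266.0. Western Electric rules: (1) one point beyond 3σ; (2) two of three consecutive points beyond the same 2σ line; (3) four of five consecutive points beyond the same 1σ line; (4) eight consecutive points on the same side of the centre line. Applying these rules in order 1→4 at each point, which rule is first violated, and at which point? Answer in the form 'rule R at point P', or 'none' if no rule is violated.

Zone of each point (C = within 1σ̂, B = 1σ̂–2σ̂, A = 2σ̂–3σ̂, * = beyond 3σ̂; sign = side of CL): 1:+C, 2:+B, 3:+C, 4:-C, 5:-C, 6:-B, 7:+C, 8:+C, 9:+C, 10:+A, 11:+B, 12:+B, 13:+A
Rule 3 (four of five consecutive points beyond the same 1σ limit) is satisfied at point 13.

rule 3 at point 13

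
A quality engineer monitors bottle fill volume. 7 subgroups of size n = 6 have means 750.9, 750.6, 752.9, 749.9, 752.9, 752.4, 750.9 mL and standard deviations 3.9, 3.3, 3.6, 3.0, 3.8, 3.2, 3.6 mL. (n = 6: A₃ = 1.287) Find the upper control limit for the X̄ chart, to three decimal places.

755.986

X̄̄ = (750.9 + 750.6 + 752.9 + 749.9 + 752.9 + 752.4 + 750.9) / 7 = 751.5000
s̄ = (3.9 + 3.3 + 3.6 + 3.0 + 3.8 + 3.2 + 3.6) / 7 = 3.4857
UCL = X̄̄ + A₃·s̄ = 751.5000 + 1.287 × 3.4857 = 755.9861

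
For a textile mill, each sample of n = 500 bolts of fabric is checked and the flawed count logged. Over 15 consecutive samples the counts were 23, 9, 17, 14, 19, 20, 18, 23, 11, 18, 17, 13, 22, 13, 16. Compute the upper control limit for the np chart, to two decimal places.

28.98

p̄ = Σdᵢ / (k·n) = 253 / (15 × 500) = 0.03373
UCL = np̄ + 3·√(np̄(1−p̄)) = 16.8667 + 3 × √(16.8667×0.96627) = 16.8667 + 3 × 4.0370 = 28.9778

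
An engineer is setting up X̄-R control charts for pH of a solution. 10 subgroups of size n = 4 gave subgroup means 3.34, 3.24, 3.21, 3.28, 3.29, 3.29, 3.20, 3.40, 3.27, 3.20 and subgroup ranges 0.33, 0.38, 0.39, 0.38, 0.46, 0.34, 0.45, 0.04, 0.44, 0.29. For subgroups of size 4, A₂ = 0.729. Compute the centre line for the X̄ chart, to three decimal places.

3.272

X̄̄ = (3.34 + 3.24 + 3.21 + 3.28 + 3.29 + 3.29 + 3.20 + 3.40 + 3.27 + 3.20) / 10 = 32.7200 / 10 = 3.2720
CL = X̄̄ = 3.2720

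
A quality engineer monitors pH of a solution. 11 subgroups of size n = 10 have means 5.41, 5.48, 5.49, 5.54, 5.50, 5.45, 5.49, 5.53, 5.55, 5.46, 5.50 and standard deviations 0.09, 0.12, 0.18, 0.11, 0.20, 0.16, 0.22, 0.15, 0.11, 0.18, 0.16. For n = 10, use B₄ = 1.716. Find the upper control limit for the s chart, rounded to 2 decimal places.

s̄ = (0.09 + 0.12 + 0.18 + 0.11 + 0.20 + 0.16 + 0.22 + 0.15 + 0.11 + 0.18 + 0.16) / 11 = 0.1527
UCL_s = B₄·s̄ = 1.716 × 0.1527 = 0.2621

0.26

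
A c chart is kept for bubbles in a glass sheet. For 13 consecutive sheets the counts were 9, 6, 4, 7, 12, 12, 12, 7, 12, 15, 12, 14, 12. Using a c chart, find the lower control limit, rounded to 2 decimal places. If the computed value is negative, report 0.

0.68

c̄ = (9 + 6 + 4 + 7 + 12 + 12 + 12 + 7 + 12 + 15 + 12 + 14 + 12) / 13 = 134 / 13 = 10.3077
LCL = c̄ − 3√c̄ = 10.3077 − 3 × 3.2106 = 0.6760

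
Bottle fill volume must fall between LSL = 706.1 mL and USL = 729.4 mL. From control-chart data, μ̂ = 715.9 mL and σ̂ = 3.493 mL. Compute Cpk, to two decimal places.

0.94

Cpu = (USL − μ̂) / (3σ̂) = (729.4 − 715.9) / (3 × 3.493) = 1.2883; Cpl = (μ̂ − LSL) / (3σ̂) = (715.9 − 706.1) / (3 × 3.493) = 0.9352; Cpk = min(Cpu, Cpl) = 0.9352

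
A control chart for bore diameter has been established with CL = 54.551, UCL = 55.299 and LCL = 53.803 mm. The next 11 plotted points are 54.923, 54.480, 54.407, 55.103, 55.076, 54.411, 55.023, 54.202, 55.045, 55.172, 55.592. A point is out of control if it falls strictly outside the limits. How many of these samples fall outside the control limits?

Compare each point to [53.803, 55.299]: sample 11 = 55.592 > UCL.

1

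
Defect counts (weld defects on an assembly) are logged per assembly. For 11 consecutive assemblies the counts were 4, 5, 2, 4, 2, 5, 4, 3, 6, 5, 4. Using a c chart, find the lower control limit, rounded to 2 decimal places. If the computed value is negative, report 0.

0.00

c̄ = (4 + 5 + 2 + 4 + 2 + 5 + 4 + 3 + 6 + 5 + 4) / 11 = 44 / 11 = 4.0000
LCL = c̄ − 3√c̄ = 4.0000 − 3 × 2.0000 = -2.0000 → 0 (cannot be negative)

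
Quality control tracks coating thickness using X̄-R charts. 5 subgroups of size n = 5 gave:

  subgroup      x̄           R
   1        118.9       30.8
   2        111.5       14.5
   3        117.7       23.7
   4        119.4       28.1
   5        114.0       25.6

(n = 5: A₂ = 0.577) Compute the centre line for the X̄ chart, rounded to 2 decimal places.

116.30

X̄̄ = (118.9 + 111.5 + 117.7 + 119.4 + 114.0) / 5 = 581.5000 / 5 = 116.3000
CL = X̄̄ = 116.3000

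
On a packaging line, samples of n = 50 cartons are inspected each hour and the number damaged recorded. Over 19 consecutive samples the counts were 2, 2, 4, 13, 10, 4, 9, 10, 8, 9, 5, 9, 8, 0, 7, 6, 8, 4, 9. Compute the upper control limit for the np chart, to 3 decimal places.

13.903

p̄ = Σdᵢ / (k·n) = 127 / (19 × 50) = 0.13368
UCL = np̄ + 3·√(np̄(1−p̄)) = 6.6842 + 3 × √(6.6842×0.86632) = 6.6842 + 3 × 2.4064 = 13.9033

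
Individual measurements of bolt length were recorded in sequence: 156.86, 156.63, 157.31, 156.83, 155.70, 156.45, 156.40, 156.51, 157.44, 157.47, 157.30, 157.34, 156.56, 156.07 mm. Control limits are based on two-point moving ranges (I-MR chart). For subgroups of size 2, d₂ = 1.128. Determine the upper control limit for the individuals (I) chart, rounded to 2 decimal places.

157.98

X̄ = (156.86 + 156.63 + 157.31 + 156.83 + 155.70 + 156.45 + 156.40 + 156.51 + 157.44 + 157.47 + 157.30 + 157.34 + 156.56 + 156.07) / 14 = 156.7764
Moving ranges: 0.23, 0.68, 0.48, 1.13, 0.75, 0.05, 0.11, 0.93, 0.03, 0.17, 0.04, 0.78, 0.49; M̄R̄ = 5.8700 / 13 = 0.4515
UCL = X̄ + 3·M̄R̄/d₂ = 156.7764 + 3 × 0.4515 / 1.128 = 157.9773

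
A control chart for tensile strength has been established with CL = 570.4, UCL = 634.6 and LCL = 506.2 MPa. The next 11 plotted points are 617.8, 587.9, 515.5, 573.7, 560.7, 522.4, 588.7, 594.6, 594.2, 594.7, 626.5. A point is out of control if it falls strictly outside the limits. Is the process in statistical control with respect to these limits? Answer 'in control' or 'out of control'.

All 11 points lie within [506.2, 634.6].

in control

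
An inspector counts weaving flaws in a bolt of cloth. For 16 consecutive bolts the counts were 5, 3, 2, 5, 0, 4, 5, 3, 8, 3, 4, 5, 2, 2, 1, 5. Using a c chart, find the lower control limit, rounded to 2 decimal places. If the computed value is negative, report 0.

c̄ = (5 + 3 + 2 + 5 + 0 + 4 + 5 + 3 + 8 + 3 + 4 + 5 + 2 + 2 + 1 + 5) / 16 = 57 / 16 = 3.5625
LCL = c̄ − 3√c̄ = 3.5625 − 3 × 1.8875 = -2.0999 → 0 (cannot be negative)

0.00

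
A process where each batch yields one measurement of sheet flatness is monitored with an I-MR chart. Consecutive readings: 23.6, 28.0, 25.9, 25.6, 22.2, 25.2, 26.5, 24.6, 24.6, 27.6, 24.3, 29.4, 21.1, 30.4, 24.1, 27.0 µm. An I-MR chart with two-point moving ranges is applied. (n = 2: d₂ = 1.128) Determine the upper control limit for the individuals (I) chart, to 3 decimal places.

X̄ = (23.6 + 28.0 + 25.9 + 25.6 + 22.2 + 25.2 + 26.5 + 24.6 + 24.6 + 27.6 + 24.3 + 29.4 + 21.1 + 30.4 + 24.1 + 27.0) / 16 = 25.6313
Moving ranges: 4.4, 2.1, 0.3, 3.4, 3.0, 1.3, 1.9, 0.0, 3.0, 3.3, 5.1, 8.3, 9.3, 6.3, 2.9; M̄R̄ = 54.6000 / 15 = 3.6400
UCL = X̄ + 3·M̄R̄/d₂ = 25.6313 + 3 × 3.6400 / 1.128 = 35.3121

35.312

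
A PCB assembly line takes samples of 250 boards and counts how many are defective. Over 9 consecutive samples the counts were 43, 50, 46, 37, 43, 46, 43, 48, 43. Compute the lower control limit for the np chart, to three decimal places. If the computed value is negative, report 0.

26.216

p̄ = Σdᵢ / (k·n) = 399 / (9 × 250) = 0.17733
LCL = np̄ − 3·√(np̄(1−p̄)) = 44.3333 − 3 × 6.0392 = 26.2158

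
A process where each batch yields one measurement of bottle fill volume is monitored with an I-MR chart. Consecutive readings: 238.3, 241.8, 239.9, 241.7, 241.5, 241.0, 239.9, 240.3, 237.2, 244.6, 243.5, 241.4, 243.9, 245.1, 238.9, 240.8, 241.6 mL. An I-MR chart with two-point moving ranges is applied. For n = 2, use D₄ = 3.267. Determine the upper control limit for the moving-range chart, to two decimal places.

7.29

Moving ranges: 3.5, 1.9, 1.8, 0.2, 0.5, 1.1, 0.4, 3.1, 7.4, 1.1, 2.1, 2.5, 1.2, 6.2, 1.9, 0.8; M̄R̄ = 35.7000 / 16 = 2.2313
UCL_MR = D₄·M̄R̄ = 3.267 × 2.2313 = 7.2895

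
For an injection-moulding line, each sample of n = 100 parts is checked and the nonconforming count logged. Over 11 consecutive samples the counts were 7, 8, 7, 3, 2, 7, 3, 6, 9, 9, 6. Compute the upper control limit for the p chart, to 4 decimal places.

p̄ = Σdᵢ / (k·n) = 67 / (11 × 100) = 0.06091
UCL = p̄ + 3·√(p̄(1−p̄)/n) = 0.06091 + 3 × √(0.06091×0.93909/100) = 0.06091 + 3 × 0.02392 = 0.13266

0.1327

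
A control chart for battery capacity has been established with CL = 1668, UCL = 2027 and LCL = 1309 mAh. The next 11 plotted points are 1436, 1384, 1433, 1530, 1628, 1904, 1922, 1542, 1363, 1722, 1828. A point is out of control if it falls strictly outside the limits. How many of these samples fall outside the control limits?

All 11 points lie within [1309, 2027].

0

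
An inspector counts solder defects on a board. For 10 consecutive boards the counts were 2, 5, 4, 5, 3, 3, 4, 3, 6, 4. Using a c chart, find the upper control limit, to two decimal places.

9.82

c̄ = (2 + 5 + 4 + 5 + 3 + 3 + 4 + 3 + 6 + 4) / 10 = 39 / 10 = 3.9000
UCL = c̄ + 3√c̄ = 3.9000 + 3 × √3.9000 = 3.9000 + 3 × 1.9748 = 9.8245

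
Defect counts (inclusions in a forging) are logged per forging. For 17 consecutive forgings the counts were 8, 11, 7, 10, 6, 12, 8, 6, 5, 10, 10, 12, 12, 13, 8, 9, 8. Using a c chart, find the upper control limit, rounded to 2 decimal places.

c̄ = (8 + 11 + 7 + 10 + 6 + 12 + 8 + 6 + 5 + 10 + 10 + 12 + 12 + 13 + 8 + 9 + 8) / 17 = 155 / 17 = 9.1176
UCL = c̄ + 3√c̄ = 9.1176 + 3 × √9.1176 = 9.1176 + 3 × 3.0195 = 18.1763

18.18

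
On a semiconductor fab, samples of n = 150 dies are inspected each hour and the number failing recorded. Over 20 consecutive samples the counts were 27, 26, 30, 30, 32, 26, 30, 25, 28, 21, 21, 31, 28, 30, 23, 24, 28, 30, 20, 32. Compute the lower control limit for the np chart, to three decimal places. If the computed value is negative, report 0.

p̄ = Σdᵢ / (k·n) = 542 / (20 × 150) = 0.18067
LCL = np̄ − 3·√(np̄(1−p̄)) = 27.1000 − 3 × 4.7121 = 12.9637

12.964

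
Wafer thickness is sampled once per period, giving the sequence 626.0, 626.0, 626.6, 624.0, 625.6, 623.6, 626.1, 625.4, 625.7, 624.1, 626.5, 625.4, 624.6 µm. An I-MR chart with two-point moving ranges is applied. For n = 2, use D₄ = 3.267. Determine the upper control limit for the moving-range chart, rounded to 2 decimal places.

4.41

Moving ranges: 0.0, 0.6, 2.6, 1.6, 2.0, 2.5, 0.7, 0.3, 1.6, 2.4, 1.1, 0.8; M̄R̄ = 16.2000 / 12 = 1.3500
UCL_MR = D₄·M̄R̄ = 3.267 × 1.3500 = 4.4104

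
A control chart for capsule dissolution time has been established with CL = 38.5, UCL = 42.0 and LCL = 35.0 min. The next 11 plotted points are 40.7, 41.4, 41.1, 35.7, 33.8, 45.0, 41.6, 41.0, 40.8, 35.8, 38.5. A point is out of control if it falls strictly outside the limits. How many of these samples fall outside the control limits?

2

Compare each point to [35.0, 42.0]: sample 5 = 33.8 < LCL; sample 6 = 45.0 > UCL.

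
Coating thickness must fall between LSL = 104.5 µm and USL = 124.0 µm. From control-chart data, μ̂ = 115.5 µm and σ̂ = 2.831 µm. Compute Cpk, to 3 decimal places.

Cpu = (USL − μ̂) / (3σ̂) = (124.0 − 115.5) / (3 × 2.831) = 1.0008; Cpl = (μ̂ − LSL) / (3σ̂) = (115.5 − 104.5) / (3 × 2.831) = 1.2952; Cpk = min(Cpu, Cpl) = 1.0008

1.001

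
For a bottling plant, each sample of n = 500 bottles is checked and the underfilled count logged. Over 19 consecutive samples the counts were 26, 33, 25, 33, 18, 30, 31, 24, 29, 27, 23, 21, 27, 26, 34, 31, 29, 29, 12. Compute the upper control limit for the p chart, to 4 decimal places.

0.0837

p̄ = Σdᵢ / (k·n) = 508 / (19 × 500) = 0.05347
UCL = p̄ + 3·√(p̄(1−p̄)/n) = 0.05347 + 3 × √(0.05347×0.94653/500) = 0.05347 + 3 × 0.01006 = 0.08366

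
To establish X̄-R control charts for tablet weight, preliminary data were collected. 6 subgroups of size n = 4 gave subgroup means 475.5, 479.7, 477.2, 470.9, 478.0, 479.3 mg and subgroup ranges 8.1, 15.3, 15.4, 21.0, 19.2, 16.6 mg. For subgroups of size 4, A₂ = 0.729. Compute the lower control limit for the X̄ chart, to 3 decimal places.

465.151

X̄̄ = (475.5 + 479.7 + 477.2 + 470.9 + 478.0 + 479.3) / 6 = 2860.6000 / 6 = 476.7667
R̄ = (8.1 + 15.3 + 15.4 + 21.0 + 19.2 + 16.6) / 6 = 95.6000 / 6 = 15.9333
LCL = X̄̄ − A₂·R̄ = 476.7667 − 0.729 × 15.9333 = 465.1513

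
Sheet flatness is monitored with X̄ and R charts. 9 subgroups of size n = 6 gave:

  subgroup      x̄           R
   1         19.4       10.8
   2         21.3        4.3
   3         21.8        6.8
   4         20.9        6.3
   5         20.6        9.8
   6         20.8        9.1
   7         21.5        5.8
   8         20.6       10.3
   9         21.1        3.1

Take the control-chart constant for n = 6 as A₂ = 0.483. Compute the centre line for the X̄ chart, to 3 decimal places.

X̄̄ = (19.4 + 21.3 + 21.8 + 20.9 + 20.6 + 20.8 + 21.5 + 20.6 + 21.1) / 9 = 188.0000 / 9 = 20.8889
CL = X̄̄ = 20.8889

20.889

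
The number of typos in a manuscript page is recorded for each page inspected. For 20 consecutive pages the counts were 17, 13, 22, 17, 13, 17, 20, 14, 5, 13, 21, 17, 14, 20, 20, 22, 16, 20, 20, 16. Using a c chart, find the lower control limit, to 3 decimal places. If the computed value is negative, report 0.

4.535

c̄ = (17 + 13 + 22 + 17 + 13 + 17 + 20 + 14 + 5 + 13 + 21 + 17 + 14 + 20 + 20 + 22 + 16 + 20 + 20 + 16) / 20 = 337 / 20 = 16.8500
LCL = c̄ − 3√c̄ = 16.8500 − 3 × 4.1049 = 4.5354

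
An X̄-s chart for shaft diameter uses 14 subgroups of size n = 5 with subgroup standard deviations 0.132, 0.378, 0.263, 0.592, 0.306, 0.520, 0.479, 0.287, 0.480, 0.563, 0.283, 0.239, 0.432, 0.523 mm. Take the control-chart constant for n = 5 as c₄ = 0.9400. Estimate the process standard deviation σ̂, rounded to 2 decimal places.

s̄ = (0.132 + 0.378 + 0.263 + 0.592 + 0.306 + 0.520 + 0.479 + 0.287 + 0.480 + 0.563 + 0.283 + 0.239 + 0.432 + 0.523) / 14 = 0.3912
σ̂ = s̄ / c₄ = 0.3912 / 0.9400 = 0.4162

0.42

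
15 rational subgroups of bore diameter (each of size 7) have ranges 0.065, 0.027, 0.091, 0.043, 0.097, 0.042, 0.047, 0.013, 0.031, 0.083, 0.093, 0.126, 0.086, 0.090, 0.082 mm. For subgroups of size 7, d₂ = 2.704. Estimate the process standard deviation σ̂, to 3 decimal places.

0.025

R̄ = (0.065 + 0.027 + 0.091 + 0.043 + 0.097 + 0.042 + 0.047 + 0.013 + 0.031 + 0.083 + 0.093 + 0.126 + 0.086 + 0.090 + 0.082) / 15 = 0.0677
σ̂ = R̄ / d₂ = 0.0677 / 2.704 = 0.0250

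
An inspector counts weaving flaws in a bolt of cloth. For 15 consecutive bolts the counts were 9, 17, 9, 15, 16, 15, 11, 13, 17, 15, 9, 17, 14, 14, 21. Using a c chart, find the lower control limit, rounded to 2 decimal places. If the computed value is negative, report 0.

c̄ = (9 + 17 + 9 + 15 + 16 + 15 + 11 + 13 + 17 + 15 + 9 + 17 + 14 + 14 + 21) / 15 = 212 / 15 = 14.1333
LCL = c̄ − 3√c̄ = 14.1333 − 3 × 3.7594 = 2.8550

2.86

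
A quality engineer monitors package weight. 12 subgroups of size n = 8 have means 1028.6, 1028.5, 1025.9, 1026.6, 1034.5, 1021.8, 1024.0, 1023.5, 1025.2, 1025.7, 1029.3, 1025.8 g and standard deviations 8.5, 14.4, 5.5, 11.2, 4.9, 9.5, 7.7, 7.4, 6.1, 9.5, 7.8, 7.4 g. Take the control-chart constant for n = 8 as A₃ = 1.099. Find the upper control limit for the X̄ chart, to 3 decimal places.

X̄̄ = (1028.6 + 1028.5 + 1025.9 + 1026.6 + 1034.5 + 1021.8 + 1024.0 + 1023.5 + 1025.2 + 1025.7 + 1029.3 + 1025.8) / 12 = 1026.6167
s̄ = (8.5 + 14.4 + 5.5 + 11.2 + 4.9 + 9.5 + 7.7 + 7.4 + 6.1 + 9.5 + 7.8 + 7.4) / 12 = 8.3250
UCL = X̄̄ + A₃·s̄ = 1026.6167 + 1.099 × 8.3250 = 1035.7658

1035.766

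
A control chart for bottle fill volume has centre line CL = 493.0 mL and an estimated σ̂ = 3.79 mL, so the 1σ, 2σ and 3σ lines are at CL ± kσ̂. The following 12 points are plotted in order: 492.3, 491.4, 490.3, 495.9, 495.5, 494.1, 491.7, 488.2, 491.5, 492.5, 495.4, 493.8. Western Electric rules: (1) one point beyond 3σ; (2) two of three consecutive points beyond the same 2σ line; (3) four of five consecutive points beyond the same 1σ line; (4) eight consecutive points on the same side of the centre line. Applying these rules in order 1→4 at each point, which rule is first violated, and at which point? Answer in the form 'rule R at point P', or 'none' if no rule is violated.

Zone of each point (C = within 1σ̂, B = 1σ̂–2σ̂, A = 2σ̂–3σ̂, * = beyond 3σ̂; sign = side of CL): 1:-C, 2:-C, 3:-C, 4:+C, 5:+C, 6:+C, 7:-C, 8:-B, 9:-C, 10:-C, 11:+C, 12:+C
No rule fires across all 12 points.

none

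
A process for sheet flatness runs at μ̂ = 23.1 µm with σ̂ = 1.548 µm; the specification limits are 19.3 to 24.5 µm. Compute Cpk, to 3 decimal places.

0.301

Cpu = (USL − μ̂) / (3σ̂) = (24.5 − 23.1) / (3 × 1.548) = 0.3015; Cpl = (μ̂ − LSL) / (3σ̂) = (23.1 − 19.3) / (3 × 1.548) = 0.8183; Cpk = min(Cpu, Cpl) = 0.3015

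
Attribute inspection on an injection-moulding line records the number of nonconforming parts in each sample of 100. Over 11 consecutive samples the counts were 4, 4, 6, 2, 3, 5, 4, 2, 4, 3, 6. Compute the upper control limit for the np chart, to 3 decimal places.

p̄ = Σdᵢ / (k·n) = 43 / (11 × 100) = 0.03909
UCL = np̄ + 3·√(np̄(1−p̄)) = 3.9091 + 3 × √(3.9091×0.96091) = 3.9091 + 3 × 1.9381 = 9.7234

9.723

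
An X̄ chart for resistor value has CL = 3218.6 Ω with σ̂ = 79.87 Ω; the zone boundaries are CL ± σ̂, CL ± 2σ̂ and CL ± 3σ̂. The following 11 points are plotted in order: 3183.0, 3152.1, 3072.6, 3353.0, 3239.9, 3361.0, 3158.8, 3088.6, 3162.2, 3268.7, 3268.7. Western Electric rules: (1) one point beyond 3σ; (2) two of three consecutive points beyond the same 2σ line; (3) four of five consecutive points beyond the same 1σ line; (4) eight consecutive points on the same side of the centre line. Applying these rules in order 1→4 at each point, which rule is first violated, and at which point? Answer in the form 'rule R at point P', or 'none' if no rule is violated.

Zone of each point (C = within 1σ̂, B = 1σ̂–2σ̂, A = 2σ̂–3σ̂, * = beyond 3σ̂; sign = side of CL): 1:-C, 2:-C, 3:-B, 4:+B, 5:+C, 6:+B, 7:-C, 8:-B, 9:-C, 10:+C, 11:+C
No rule fires across all 11 points.

none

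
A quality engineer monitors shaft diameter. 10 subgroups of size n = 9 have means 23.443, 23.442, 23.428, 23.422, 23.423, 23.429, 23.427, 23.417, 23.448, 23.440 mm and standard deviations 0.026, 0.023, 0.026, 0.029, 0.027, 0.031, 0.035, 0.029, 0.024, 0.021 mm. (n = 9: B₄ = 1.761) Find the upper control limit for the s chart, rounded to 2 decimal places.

s̄ = (0.026 + 0.023 + 0.026 + 0.029 + 0.027 + 0.031 + 0.035 + 0.029 + 0.024 + 0.021) / 10 = 0.0271
UCL_s = B₄·s̄ = 1.761 × 0.0271 = 0.0477

0.05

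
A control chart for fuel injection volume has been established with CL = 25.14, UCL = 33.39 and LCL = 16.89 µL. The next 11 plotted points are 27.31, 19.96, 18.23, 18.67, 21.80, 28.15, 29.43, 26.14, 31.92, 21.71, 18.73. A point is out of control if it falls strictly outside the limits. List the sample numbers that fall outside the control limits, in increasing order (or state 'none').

none

All 11 points lie within [16.89, 33.39].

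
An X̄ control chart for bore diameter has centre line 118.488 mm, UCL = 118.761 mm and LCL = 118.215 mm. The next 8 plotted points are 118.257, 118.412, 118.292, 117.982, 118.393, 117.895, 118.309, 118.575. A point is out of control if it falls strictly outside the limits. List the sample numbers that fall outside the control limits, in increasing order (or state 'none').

Compare each point to [118.215, 118.761]: sample 4 = 117.982 < LCL; sample 6 = 117.895 < LCL.

4, 6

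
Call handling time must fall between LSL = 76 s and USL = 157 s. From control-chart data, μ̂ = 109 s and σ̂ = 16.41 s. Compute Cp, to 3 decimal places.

0.823

Cp = (USL − LSL) / (6σ̂) = (157 − 76) / (6 × 16.41) = 81.0000 / 98.4600 = 0.8227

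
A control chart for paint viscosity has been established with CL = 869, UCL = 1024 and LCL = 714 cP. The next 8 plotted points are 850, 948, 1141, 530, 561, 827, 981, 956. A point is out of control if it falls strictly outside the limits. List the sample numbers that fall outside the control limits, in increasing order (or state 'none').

Compare each point to [714, 1024]: sample 3 = 1141 > UCL; sample 4 = 530 < LCL; sample 5 = 561 < LCL.

3, 4, 5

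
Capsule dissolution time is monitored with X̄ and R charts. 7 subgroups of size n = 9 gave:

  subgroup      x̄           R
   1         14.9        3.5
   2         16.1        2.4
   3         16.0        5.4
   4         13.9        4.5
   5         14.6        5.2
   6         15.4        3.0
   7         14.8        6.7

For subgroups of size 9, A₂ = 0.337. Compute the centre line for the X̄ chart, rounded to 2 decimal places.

15.10

X̄̄ = (14.9 + 16.1 + 16.0 + 13.9 + 14.6 + 15.4 + 14.8) / 7 = 105.7000 / 7 = 15.1000
CL = X̄̄ = 15.1000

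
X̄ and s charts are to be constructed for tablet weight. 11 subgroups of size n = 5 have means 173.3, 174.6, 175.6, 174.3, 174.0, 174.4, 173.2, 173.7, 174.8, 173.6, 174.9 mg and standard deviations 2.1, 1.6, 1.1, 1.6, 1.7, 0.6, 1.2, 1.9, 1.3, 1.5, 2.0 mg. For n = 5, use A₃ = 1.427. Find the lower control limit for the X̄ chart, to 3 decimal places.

172.065

X̄̄ = (173.3 + 174.6 + 175.6 + 174.3 + 174.0 + 174.4 + 173.2 + 173.7 + 174.8 + 173.6 + 174.9) / 11 = 174.2182
s̄ = (2.1 + 1.6 + 1.1 + 1.6 + 1.7 + 0.6 + 1.2 + 1.9 + 1.3 + 1.5 + 2.0) / 11 = 1.5091
LCL = X̄̄ − A₃·s̄ = 174.2182 − 1.427 × 1.5091 = 172.0647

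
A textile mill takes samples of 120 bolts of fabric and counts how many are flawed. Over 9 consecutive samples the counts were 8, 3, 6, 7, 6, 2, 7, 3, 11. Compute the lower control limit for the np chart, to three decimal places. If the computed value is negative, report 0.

p̄ = Σdᵢ / (k·n) = 53 / (9 × 120) = 0.04907
LCL = np̄ − 3·√(np̄(1−p̄)) = 5.8889 − 3 × 2.3664 = -1.2103 → 0 (negative, so LCL = 0)

0.000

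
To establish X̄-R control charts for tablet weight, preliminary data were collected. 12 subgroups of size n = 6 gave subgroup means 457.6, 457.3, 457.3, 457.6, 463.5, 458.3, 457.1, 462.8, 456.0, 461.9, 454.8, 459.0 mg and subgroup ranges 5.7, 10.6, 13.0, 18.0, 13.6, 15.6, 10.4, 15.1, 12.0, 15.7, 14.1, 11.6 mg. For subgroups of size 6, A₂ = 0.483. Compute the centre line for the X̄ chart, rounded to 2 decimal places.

458.60

X̄̄ = (457.6 + 457.3 + 457.3 + 457.6 + 463.5 + 458.3 + 457.1 + 462.8 + 456.0 + 461.9 + 454.8 + 459.0) / 12 = 5503.2000 / 12 = 458.6000
CL = X̄̄ = 458.6000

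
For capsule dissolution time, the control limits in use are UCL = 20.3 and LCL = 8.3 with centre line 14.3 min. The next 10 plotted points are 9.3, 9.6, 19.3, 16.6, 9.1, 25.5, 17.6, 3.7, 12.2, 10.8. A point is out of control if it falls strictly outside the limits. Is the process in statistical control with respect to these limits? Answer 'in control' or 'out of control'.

Compare each point to [8.3, 20.3]: sample 6 = 25.5 > UCL; sample 8 = 3.7 < LCL.

out of control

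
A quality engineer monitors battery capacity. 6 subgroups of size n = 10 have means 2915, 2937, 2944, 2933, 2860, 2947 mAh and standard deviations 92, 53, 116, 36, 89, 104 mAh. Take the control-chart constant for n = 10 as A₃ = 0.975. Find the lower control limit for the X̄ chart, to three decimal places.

X̄̄ = (2915 + 2937 + 2944 + 2933 + 2860 + 2947) / 6 = 2922.6667
s̄ = (92 + 53 + 116 + 36 + 89 + 104) / 6 = 81.6667
LCL = X̄̄ − A₃·s̄ = 2922.6667 − 0.975 × 81.6667 = 2843.0417

2843.042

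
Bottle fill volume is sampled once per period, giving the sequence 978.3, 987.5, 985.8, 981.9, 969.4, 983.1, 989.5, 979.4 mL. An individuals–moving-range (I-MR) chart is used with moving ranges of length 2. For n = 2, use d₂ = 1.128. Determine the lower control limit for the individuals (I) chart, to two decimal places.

960.02

X̄ = (978.3 + 987.5 + 985.8 + 981.9 + 969.4 + 983.1 + 989.5 + 979.4) / 8 = 981.8625
Moving ranges: 9.2, 1.7, 3.9, 12.5, 13.7, 6.4, 10.1; M̄R̄ = 57.5000 / 7 = 8.2143
LCL = X̄ − 3·M̄R̄/d₂ = 981.8625 − 3 × 8.2143 / 1.128 = 960.0160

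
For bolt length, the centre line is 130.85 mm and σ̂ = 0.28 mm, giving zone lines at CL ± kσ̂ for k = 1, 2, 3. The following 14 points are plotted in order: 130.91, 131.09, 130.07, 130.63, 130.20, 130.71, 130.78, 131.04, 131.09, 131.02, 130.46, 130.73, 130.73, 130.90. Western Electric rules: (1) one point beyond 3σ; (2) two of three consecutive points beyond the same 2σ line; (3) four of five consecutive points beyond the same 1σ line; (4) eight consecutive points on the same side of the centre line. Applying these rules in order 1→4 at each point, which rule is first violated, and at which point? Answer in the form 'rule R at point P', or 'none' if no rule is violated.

Zone of each point (C = within 1σ̂, B = 1σ̂–2σ̂, A = 2σ̂–3σ̂, * = beyond 3σ̂; sign = side of CL): 1:+C, 2:+C, 3:-A, 4:-C, 5:-A, 6:-C, 7:-C, 8:+C, 9:+C, 10:+C, 11:-B, 12:-C, 13:-C, 14:+C
Rule 2 (two of three consecutive points beyond the same 2σ limit) is satisfied at point 5.

rule 2 at point 5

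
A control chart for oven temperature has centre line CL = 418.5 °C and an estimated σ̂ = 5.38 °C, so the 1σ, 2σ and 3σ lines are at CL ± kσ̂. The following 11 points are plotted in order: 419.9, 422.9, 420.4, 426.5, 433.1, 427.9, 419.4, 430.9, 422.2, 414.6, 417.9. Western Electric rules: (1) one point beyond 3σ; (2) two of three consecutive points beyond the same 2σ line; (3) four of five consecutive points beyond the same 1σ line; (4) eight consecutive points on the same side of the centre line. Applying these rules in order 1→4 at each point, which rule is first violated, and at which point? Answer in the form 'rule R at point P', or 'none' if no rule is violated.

Zone of each point (C = within 1σ̂, B = 1σ̂–2σ̂, A = 2σ̂–3σ̂, * = beyond 3σ̂; sign = side of CL): 1:+C, 2:+C, 3:+C, 4:+B, 5:+A, 6:+B, 7:+C, 8:+A, 9:+C, 10:-C, 11:-C
Rule 3 (four of five consecutive points beyond the same 1σ limit) is satisfied at point 8.

rule 3 at point 8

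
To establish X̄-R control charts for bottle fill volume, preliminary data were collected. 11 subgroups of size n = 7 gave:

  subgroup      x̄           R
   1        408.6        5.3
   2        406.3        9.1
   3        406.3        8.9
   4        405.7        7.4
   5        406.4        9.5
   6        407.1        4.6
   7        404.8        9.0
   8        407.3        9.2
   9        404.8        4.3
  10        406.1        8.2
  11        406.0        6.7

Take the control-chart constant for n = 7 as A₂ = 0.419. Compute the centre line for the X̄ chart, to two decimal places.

X̄̄ = (408.6 + 406.3 + 406.3 + 405.7 + 406.4 + 407.1 + 404.8 + 407.3 + 404.8 + 406.1 + 406.0) / 11 = 4469.4000 / 11 = 406.3091
CL = X̄̄ = 406.3091

406.31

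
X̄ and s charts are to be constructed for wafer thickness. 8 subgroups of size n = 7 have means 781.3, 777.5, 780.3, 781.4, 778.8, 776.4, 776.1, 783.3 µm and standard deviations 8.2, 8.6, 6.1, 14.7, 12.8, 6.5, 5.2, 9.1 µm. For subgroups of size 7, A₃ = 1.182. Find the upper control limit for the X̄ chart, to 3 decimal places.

X̄̄ = (781.3 + 777.5 + 780.3 + 781.4 + 778.8 + 776.4 + 776.1 + 783.3) / 8 = 779.3875
s̄ = (8.2 + 8.6 + 6.1 + 14.7 + 12.8 + 6.5 + 5.2 + 9.1) / 8 = 8.9000
UCL = X̄̄ + A₃·s̄ = 779.3875 + 1.182 × 8.9000 = 789.9073

789.907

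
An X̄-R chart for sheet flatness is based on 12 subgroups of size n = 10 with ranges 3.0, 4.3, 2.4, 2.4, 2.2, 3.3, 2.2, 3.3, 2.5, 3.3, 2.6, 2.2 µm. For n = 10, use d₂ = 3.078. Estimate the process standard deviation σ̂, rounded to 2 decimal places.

R̄ = (3.0 + 4.3 + 2.4 + 2.4 + 2.2 + 3.3 + 2.2 + 3.3 + 2.5 + 3.3 + 2.6 + 2.2) / 12 = 2.8083
σ̂ = R̄ / d₂ = 2.8083 / 3.078 = 0.9124

0.91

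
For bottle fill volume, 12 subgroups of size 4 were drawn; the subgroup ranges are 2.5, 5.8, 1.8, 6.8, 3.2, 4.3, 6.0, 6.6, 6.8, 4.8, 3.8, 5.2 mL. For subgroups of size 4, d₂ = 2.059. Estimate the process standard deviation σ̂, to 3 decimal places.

2.331

R̄ = (2.5 + 5.8 + 1.8 + 6.8 + 3.2 + 4.3 + 6.0 + 6.6 + 6.8 + 4.8 + 3.8 + 5.2) / 12 = 4.8000
σ̂ = R̄ / d₂ = 4.8000 / 2.059 = 2.3312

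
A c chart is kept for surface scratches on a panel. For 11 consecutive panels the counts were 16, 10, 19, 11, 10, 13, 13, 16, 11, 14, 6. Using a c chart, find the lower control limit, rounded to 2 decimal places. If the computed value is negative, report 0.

c̄ = (16 + 10 + 19 + 11 + 10 + 13 + 13 + 16 + 11 + 14 + 6) / 11 = 139 / 11 = 12.6364
LCL = c̄ − 3√c̄ = 12.6364 − 3 × 3.5548 = 1.9721

1.97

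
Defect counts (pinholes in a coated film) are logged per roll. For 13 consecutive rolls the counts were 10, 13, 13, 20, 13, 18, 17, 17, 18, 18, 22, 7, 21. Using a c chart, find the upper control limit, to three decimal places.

c̄ = (10 + 13 + 13 + 20 + 13 + 18 + 17 + 17 + 18 + 18 + 22 + 7 + 21) / 13 = 207 / 13 = 15.9231
UCL = c̄ + 3√c̄ = 15.9231 + 3 × √15.9231 = 15.9231 + 3 × 3.9904 = 27.8942

27.894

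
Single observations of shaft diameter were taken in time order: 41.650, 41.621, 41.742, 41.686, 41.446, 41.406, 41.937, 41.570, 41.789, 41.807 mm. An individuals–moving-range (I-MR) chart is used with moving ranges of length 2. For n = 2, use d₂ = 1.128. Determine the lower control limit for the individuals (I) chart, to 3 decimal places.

X̄ = (41.650 + 41.621 + 41.742 + 41.686 + 41.446 + 41.406 + 41.937 + 41.570 + 41.789 + 41.807) / 10 = 41.6654
Moving ranges: 0.029, 0.121, 0.056, 0.240, 0.040, 0.531, 0.367, 0.219, 0.018; M̄R̄ = 1.6210 / 9 = 0.1801
LCL = X̄ − 3·M̄R̄/d₂ = 41.6654 − 3 × 0.1801 / 1.128 = 41.1864

41.186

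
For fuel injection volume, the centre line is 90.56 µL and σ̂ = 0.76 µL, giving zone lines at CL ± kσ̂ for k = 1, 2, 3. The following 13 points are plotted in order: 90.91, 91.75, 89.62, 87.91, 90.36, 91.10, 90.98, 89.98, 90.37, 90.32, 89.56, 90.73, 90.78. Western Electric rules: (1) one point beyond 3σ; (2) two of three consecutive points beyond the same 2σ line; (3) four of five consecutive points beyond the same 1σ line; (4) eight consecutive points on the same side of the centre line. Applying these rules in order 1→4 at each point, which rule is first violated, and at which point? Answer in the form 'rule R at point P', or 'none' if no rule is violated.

rule 1 at point 4

Zone of each point (C = within 1σ̂, B = 1σ̂–2σ̂, A = 2σ̂–3σ̂, * = beyond 3σ̂; sign = side of CL): 1:+C, 2:+B, 3:-B, 4:-*, 5:-C, 6:+C, 7:+C, 8:-C, 9:-C, 10:-C, 11:-B, 12:+C, 13:+C
Rule 1 (one point beyond the 3σ limits) is satisfied at point 4.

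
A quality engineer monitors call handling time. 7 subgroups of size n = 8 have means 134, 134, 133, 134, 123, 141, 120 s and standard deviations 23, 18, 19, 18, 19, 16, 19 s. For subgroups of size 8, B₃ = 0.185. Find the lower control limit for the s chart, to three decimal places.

s̄ = (23 + 18 + 19 + 18 + 19 + 16 + 19) / 7 = 18.8571
LCL_s = B₃·s̄ = 0.185 × 18.8571 = 3.4886

3.489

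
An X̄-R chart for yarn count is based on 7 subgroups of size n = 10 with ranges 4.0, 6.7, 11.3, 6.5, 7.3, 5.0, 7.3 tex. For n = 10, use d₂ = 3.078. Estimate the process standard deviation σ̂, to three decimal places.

R̄ = (4.0 + 6.7 + 11.3 + 6.5 + 7.3 + 5.0 + 7.3) / 7 = 6.8714
σ̂ = R̄ / d₂ = 6.8714 / 3.078 = 2.2324

2.232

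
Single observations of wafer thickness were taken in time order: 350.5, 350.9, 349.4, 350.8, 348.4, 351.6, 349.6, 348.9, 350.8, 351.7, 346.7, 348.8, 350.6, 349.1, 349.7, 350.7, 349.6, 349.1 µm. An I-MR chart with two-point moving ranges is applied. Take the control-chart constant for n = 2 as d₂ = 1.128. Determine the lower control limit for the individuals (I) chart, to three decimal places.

345.447

X̄ = (350.5 + 350.9 + 349.4 + 350.8 + 348.4 + 351.6 + 349.6 + 348.9 + 350.8 + 351.7 + 346.7 + 348.8 + 350.6 + 349.1 + 349.7 + 350.7 + 349.6 + 349.1) / 18 = 349.8278
Moving ranges: 0.4, 1.5, 1.4, 2.4, 3.2, 2.0, 0.7, 1.9, 0.9, 5.0, 2.1, 1.8, 1.5, 0.6, 1.0, 1.1, 0.5; M̄R̄ = 28.0000 / 17 = 1.6471
LCL = X̄ − 3·M̄R̄/d₂ = 349.8278 − 3 × 1.6471 / 1.128 = 345.4473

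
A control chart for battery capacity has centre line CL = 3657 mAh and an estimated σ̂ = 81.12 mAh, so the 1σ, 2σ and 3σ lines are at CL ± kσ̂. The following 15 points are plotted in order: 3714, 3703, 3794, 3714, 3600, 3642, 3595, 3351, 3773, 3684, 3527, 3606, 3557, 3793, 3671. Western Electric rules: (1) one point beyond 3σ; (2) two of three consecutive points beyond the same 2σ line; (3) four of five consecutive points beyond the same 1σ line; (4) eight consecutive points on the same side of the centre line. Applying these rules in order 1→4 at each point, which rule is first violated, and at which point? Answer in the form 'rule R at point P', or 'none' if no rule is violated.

Zone of each point (C = within 1σ̂, B = 1σ̂–2σ̂, A = 2σ̂–3σ̂, * = beyond 3σ̂; sign = side of CL): 1:+C, 2:+C, 3:+B, 4:+C, 5:-C, 6:-C, 7:-C, 8:-*, 9:+B, 10:+C, 11:-B, 12:-C, 13:-B, 14:+B, 15:+C
Rule 1 (one point beyond the 3σ limits) is satisfied at point 8.

rule 1 at point 8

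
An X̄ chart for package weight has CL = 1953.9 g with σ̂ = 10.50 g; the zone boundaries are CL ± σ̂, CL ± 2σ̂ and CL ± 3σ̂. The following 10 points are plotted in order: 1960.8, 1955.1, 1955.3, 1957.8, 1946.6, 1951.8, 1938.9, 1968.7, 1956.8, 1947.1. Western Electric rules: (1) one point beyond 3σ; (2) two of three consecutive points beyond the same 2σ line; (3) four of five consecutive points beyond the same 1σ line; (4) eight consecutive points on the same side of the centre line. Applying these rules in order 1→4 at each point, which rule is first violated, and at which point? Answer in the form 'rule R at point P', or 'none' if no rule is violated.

none

Zone of each point (C = within 1σ̂, B = 1σ̂–2σ̂, A = 2σ̂–3σ̂, * = beyond 3σ̂; sign = side of CL): 1:+C, 2:+C, 3:+C, 4:+C, 5:-C, 6:-C, 7:-B, 8:+B, 9:+C, 10:-C
No rule fires across all 10 points.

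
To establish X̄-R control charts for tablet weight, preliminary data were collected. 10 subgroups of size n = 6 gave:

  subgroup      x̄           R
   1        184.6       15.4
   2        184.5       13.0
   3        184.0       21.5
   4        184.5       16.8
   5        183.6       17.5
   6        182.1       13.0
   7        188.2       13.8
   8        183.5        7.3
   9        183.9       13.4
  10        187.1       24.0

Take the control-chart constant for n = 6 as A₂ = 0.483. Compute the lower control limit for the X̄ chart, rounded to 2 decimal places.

X̄̄ = (184.6 + 184.5 + 184.0 + 184.5 + 183.6 + 182.1 + 188.2 + 183.5 + 183.9 + 187.1) / 10 = 1846.0000 / 10 = 184.6000
R̄ = (15.4 + 13.0 + 21.5 + 16.8 + 17.5 + 13.0 + 13.8 + 7.3 + 13.4 + 24.0) / 10 = 155.7000 / 10 = 15.5700
LCL = X̄̄ − A₂·R̄ = 184.6000 − 0.483 × 15.5700 = 177.0797

177.08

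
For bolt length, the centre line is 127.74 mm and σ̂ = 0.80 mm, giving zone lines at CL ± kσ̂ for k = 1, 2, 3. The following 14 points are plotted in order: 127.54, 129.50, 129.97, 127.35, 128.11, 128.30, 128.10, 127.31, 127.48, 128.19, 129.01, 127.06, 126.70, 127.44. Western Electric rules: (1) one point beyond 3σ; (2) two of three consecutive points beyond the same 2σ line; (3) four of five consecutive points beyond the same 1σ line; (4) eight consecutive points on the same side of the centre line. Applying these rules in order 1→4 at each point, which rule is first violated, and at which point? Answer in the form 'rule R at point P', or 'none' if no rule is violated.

rule 2 at point 3

Zone of each point (C = within 1σ̂, B = 1σ̂–2σ̂, A = 2σ̂–3σ̂, * = beyond 3σ̂; sign = side of CL): 1:-C, 2:+A, 3:+A, 4:-C, 5:+C, 6:+C, 7:+C, 8:-C, 9:-C, 10:+C, 11:+B, 12:-C, 13:-B, 14:-C
Rule 2 (two of three consecutive points beyond the same 2σ limit) is satisfied at point 3.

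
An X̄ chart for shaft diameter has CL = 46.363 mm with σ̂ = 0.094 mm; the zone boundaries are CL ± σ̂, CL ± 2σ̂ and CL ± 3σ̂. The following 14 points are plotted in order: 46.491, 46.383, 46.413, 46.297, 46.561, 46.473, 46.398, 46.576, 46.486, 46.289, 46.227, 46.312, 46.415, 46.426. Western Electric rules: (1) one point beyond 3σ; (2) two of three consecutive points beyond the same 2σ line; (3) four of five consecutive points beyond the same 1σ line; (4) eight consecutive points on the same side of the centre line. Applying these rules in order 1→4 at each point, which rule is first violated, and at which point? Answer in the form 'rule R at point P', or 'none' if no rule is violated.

rule 3 at point 9

Zone of each point (C = within 1σ̂, B = 1σ̂–2σ̂, A = 2σ̂–3σ̂, * = beyond 3σ̂; sign = side of CL): 1:+B, 2:+C, 3:+C, 4:-C, 5:+A, 6:+B, 7:+C, 8:+A, 9:+B, 10:-C, 11:-B, 12:-C, 13:+C, 14:+C
Rule 3 (four of five consecutive points beyond the same 1σ limit) is satisfied at point 9.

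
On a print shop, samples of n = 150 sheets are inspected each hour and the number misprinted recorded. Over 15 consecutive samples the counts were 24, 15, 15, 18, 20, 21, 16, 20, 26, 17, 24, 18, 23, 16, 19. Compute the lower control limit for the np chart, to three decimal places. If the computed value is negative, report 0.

7.119

p̄ = Σdᵢ / (k·n) = 292 / (15 × 150) = 0.12978
LCL = np̄ − 3·√(np̄(1−p̄)) = 19.4667 − 3 × 4.1159 = 7.1191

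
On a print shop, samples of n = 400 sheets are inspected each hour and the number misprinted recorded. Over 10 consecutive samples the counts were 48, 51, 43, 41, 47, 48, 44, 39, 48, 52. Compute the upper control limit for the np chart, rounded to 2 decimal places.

65.26

p̄ = Σdᵢ / (k·n) = 461 / (10 × 400) = 0.11525
UCL = np̄ + 3·√(np̄(1−p̄)) = 46.1000 + 3 × √(46.1000×0.88475) = 46.1000 + 3 × 6.3865 = 65.2594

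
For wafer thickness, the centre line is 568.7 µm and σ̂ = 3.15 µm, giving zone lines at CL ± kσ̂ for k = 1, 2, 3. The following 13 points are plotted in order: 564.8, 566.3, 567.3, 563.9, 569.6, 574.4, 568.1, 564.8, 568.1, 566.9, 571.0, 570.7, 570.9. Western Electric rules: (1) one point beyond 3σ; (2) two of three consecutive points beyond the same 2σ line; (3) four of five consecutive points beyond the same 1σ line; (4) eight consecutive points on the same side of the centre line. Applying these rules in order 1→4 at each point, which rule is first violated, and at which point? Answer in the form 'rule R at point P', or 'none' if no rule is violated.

none

Zone of each point (C = within 1σ̂, B = 1σ̂–2σ̂, A = 2σ̂–3σ̂, * = beyond 3σ̂; sign = side of CL): 1:-B, 2:-C, 3:-C, 4:-B, 5:+C, 6:+B, 7:-C, 8:-B, 9:-C, 10:-C, 11:+C, 12:+C, 13:+C
No rule fires across all 13 points.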